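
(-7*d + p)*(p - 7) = -7*d*p + 49*d + p^2 - 7*p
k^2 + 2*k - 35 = (k - 5)*(k + 7)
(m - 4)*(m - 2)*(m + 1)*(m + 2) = m^4 - 3*m^3 - 8*m^2 + 12*m + 16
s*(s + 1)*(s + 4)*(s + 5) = s^4 + 10*s^3 + 29*s^2 + 20*s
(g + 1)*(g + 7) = g^2 + 8*g + 7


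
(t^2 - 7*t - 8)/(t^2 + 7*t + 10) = (t^2 - 7*t - 8)/(t^2 + 7*t + 10)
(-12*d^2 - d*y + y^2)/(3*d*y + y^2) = (-4*d + y)/y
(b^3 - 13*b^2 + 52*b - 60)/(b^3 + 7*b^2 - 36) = (b^2 - 11*b + 30)/(b^2 + 9*b + 18)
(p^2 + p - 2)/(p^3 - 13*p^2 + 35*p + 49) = (p^2 + p - 2)/(p^3 - 13*p^2 + 35*p + 49)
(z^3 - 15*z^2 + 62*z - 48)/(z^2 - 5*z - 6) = (z^2 - 9*z + 8)/(z + 1)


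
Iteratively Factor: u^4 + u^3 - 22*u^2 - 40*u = (u + 2)*(u^3 - u^2 - 20*u) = (u + 2)*(u + 4)*(u^2 - 5*u) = u*(u + 2)*(u + 4)*(u - 5)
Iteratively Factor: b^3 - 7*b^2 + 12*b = (b - 3)*(b^2 - 4*b) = (b - 4)*(b - 3)*(b)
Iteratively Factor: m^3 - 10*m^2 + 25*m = (m - 5)*(m^2 - 5*m) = m*(m - 5)*(m - 5)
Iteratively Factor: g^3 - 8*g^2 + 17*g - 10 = (g - 5)*(g^2 - 3*g + 2) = (g - 5)*(g - 2)*(g - 1)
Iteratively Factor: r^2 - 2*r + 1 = (r - 1)*(r - 1)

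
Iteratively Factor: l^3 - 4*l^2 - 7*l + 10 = (l - 5)*(l^2 + l - 2) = (l - 5)*(l - 1)*(l + 2)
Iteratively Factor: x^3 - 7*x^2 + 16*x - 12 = (x - 2)*(x^2 - 5*x + 6) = (x - 3)*(x - 2)*(x - 2)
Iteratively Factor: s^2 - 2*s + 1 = (s - 1)*(s - 1)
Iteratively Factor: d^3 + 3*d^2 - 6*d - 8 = (d + 1)*(d^2 + 2*d - 8) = (d + 1)*(d + 4)*(d - 2)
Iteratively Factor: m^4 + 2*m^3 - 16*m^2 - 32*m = (m + 2)*(m^3 - 16*m) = (m + 2)*(m + 4)*(m^2 - 4*m) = m*(m + 2)*(m + 4)*(m - 4)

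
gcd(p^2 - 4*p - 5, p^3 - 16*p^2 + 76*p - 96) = 1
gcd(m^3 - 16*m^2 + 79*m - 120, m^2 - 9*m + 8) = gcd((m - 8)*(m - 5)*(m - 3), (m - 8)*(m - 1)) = m - 8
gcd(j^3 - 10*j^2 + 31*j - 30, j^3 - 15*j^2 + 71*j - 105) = j^2 - 8*j + 15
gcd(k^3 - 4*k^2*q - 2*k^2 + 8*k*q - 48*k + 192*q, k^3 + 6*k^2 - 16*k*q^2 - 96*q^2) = -k^2 + 4*k*q - 6*k + 24*q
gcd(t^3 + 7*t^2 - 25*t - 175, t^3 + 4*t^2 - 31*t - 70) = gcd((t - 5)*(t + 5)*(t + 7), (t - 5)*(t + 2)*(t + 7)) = t^2 + 2*t - 35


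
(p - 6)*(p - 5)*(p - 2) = p^3 - 13*p^2 + 52*p - 60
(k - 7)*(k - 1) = k^2 - 8*k + 7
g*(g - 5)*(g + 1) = g^3 - 4*g^2 - 5*g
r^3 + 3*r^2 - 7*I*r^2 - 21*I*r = r*(r + 3)*(r - 7*I)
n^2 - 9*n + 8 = (n - 8)*(n - 1)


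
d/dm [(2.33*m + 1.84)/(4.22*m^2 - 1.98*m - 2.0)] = (9.8326*m^2 - 4.6134*m - (2.33*m + 1.84)*(8.44*m - 1.98) - 4.66)/(-4.22*m^2 + 1.98*m + 2.0)^2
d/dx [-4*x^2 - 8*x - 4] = -8*x - 8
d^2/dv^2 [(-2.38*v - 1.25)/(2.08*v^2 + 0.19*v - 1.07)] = (-(2.38*v + 1.25)*(4.16*v + 0.19)*(8.32*v + 0.38) + (29.7024*v + 6.1044)*(2.08*v^2 + 0.19*v - 1.07))/(2.08*v^2 + 0.19*v - 1.07)^3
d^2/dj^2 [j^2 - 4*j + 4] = 2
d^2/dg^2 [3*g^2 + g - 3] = 6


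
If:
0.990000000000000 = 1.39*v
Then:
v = 0.71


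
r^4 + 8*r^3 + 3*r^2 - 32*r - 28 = (r - 2)*(r + 1)*(r + 2)*(r + 7)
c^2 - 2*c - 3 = (c - 3)*(c + 1)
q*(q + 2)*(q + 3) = q^3 + 5*q^2 + 6*q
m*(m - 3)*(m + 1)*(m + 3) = m^4 + m^3 - 9*m^2 - 9*m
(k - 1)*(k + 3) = k^2 + 2*k - 3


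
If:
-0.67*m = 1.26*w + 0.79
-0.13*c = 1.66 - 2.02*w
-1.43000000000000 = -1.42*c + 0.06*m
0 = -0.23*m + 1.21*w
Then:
No Solution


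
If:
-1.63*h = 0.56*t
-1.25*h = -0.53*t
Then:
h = 0.00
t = 0.00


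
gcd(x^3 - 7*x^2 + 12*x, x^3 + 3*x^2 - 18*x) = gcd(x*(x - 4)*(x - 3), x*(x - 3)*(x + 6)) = x^2 - 3*x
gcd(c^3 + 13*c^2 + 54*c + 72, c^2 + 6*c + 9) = c + 3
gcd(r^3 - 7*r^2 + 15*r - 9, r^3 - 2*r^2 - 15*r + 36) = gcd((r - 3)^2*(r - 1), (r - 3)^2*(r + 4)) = r^2 - 6*r + 9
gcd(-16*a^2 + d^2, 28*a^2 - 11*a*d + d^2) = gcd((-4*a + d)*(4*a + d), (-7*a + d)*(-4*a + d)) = 4*a - d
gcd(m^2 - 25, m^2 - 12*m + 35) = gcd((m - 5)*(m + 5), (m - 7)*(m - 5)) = m - 5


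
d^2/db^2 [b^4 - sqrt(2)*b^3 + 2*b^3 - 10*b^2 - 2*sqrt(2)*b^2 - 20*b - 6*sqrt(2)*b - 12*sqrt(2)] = 12*b^2 - 6*sqrt(2)*b + 12*b - 20 - 4*sqrt(2)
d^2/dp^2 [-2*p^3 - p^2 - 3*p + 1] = -12*p - 2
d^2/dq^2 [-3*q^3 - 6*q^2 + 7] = -18*q - 12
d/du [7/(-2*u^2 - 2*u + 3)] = 14*(2*u + 1)/(2*u^2 + 2*u - 3)^2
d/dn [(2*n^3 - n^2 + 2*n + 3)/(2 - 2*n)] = (-4*n^3 + 7*n^2 - 2*n + 5)/(2*(n^2 - 2*n + 1))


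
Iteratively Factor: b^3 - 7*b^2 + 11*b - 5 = (b - 1)*(b^2 - 6*b + 5) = (b - 5)*(b - 1)*(b - 1)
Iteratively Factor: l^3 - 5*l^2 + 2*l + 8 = (l + 1)*(l^2 - 6*l + 8) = (l - 4)*(l + 1)*(l - 2)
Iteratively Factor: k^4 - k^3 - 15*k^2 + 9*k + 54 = (k - 3)*(k^3 + 2*k^2 - 9*k - 18) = (k - 3)*(k + 3)*(k^2 - k - 6) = (k - 3)^2*(k + 3)*(k + 2)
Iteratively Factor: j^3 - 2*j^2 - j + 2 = (j + 1)*(j^2 - 3*j + 2) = (j - 2)*(j + 1)*(j - 1)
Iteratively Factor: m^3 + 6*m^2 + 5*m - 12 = (m - 1)*(m^2 + 7*m + 12) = (m - 1)*(m + 3)*(m + 4)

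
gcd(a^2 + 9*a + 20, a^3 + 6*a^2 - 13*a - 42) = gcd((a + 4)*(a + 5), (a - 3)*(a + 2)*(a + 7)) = 1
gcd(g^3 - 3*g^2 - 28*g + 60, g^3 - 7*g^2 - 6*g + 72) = g - 6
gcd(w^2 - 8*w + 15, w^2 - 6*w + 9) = w - 3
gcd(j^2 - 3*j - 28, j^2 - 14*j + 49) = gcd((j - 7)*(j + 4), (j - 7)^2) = j - 7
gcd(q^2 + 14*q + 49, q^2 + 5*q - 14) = q + 7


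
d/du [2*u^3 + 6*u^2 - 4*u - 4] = 6*u^2 + 12*u - 4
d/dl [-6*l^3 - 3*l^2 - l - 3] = -18*l^2 - 6*l - 1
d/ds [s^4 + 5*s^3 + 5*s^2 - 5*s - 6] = 4*s^3 + 15*s^2 + 10*s - 5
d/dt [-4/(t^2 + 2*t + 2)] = 8*(t + 1)/(t^2 + 2*t + 2)^2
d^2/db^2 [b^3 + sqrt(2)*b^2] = 6*b + 2*sqrt(2)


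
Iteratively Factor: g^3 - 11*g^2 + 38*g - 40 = (g - 2)*(g^2 - 9*g + 20) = (g - 4)*(g - 2)*(g - 5)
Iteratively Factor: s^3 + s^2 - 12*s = (s - 3)*(s^2 + 4*s) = (s - 3)*(s + 4)*(s)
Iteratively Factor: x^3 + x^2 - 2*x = (x + 2)*(x^2 - x) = x*(x + 2)*(x - 1)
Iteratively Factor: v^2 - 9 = (v - 3)*(v + 3)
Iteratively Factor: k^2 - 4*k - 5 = (k - 5)*(k + 1)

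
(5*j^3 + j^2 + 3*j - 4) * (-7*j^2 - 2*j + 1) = -35*j^5 - 17*j^4 - 18*j^3 + 23*j^2 + 11*j - 4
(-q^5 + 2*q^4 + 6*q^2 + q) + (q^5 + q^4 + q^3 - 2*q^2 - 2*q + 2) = 3*q^4 + q^3 + 4*q^2 - q + 2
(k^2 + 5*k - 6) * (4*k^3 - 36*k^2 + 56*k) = 4*k^5 - 16*k^4 - 148*k^3 + 496*k^2 - 336*k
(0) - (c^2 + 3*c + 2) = -c^2 - 3*c - 2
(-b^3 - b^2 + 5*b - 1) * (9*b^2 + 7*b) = -9*b^5 - 16*b^4 + 38*b^3 + 26*b^2 - 7*b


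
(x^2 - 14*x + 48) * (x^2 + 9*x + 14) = x^4 - 5*x^3 - 64*x^2 + 236*x + 672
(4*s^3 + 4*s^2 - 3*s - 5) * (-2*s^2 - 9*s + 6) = -8*s^5 - 44*s^4 - 6*s^3 + 61*s^2 + 27*s - 30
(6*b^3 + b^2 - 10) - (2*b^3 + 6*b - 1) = 4*b^3 + b^2 - 6*b - 9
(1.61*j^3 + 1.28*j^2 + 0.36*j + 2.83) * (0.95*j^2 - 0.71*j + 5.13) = 1.5295*j^5 + 0.0729*j^4 + 7.6925*j^3 + 8.9993*j^2 - 0.1625*j + 14.5179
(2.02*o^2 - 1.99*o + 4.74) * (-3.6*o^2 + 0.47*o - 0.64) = -7.272*o^4 + 8.1134*o^3 - 19.2921*o^2 + 3.5014*o - 3.0336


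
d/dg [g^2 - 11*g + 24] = 2*g - 11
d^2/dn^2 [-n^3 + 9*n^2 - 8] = 18 - 6*n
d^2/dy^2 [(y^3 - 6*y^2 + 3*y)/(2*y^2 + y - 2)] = 2*(29*y^3 - 78*y^2 + 48*y - 18)/(8*y^6 + 12*y^5 - 18*y^4 - 23*y^3 + 18*y^2 + 12*y - 8)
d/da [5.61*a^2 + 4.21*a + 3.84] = 11.22*a + 4.21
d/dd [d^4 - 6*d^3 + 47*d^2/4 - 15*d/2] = 4*d^3 - 18*d^2 + 47*d/2 - 15/2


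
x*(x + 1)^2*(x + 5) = x^4 + 7*x^3 + 11*x^2 + 5*x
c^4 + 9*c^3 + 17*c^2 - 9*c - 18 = (c - 1)*(c + 1)*(c + 3)*(c + 6)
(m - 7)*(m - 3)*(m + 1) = m^3 - 9*m^2 + 11*m + 21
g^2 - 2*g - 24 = (g - 6)*(g + 4)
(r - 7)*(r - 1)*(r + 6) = r^3 - 2*r^2 - 41*r + 42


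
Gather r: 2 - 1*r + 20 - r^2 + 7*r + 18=-r^2 + 6*r + 40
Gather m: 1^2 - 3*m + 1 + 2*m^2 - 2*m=2*m^2 - 5*m + 2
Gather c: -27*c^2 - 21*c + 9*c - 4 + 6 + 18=-27*c^2 - 12*c + 20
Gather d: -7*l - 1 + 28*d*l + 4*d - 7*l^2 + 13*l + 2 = d*(28*l + 4) - 7*l^2 + 6*l + 1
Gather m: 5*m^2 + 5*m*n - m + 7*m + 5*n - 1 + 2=5*m^2 + m*(5*n + 6) + 5*n + 1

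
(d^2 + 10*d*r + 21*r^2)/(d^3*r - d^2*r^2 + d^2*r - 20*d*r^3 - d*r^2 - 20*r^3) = (-d^2 - 10*d*r - 21*r^2)/(r*(-d^3 + d^2*r - d^2 + 20*d*r^2 + d*r + 20*r^2))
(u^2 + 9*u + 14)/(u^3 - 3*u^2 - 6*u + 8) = (u + 7)/(u^2 - 5*u + 4)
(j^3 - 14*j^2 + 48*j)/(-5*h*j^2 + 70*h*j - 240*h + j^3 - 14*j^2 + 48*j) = -j/(5*h - j)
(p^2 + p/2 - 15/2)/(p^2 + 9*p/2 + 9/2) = (2*p - 5)/(2*p + 3)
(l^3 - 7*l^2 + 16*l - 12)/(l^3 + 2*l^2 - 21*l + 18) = (l^2 - 4*l + 4)/(l^2 + 5*l - 6)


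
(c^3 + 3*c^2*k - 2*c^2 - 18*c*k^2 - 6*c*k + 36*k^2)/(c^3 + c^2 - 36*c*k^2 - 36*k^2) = (c^2 - 3*c*k - 2*c + 6*k)/(c^2 - 6*c*k + c - 6*k)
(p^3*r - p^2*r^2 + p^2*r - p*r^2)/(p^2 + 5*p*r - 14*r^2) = p*r*(p^2 - p*r + p - r)/(p^2 + 5*p*r - 14*r^2)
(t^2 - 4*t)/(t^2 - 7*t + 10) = t*(t - 4)/(t^2 - 7*t + 10)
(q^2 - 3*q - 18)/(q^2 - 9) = (q - 6)/(q - 3)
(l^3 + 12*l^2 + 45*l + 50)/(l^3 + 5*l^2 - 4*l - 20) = (l + 5)/(l - 2)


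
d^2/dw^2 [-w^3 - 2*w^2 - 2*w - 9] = -6*w - 4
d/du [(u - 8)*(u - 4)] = 2*u - 12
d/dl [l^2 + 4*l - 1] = 2*l + 4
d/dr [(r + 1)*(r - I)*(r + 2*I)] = 3*r^2 + 2*r*(1 + I) + 2 + I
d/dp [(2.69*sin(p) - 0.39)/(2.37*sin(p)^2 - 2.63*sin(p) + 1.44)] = (-6.3753*sin(p)^2 + 1.8486*sin(p) + 2.8479)*cos(p)/(5.6169*sin(p)^4 - 12.4662*sin(p)^3 + 13.7425*sin(p)^2 - 7.5744*sin(p) + 2.0736)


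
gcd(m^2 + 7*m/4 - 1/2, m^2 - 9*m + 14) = 1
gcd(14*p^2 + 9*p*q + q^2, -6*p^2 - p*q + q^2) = 2*p + q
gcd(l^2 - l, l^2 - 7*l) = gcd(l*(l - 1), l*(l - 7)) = l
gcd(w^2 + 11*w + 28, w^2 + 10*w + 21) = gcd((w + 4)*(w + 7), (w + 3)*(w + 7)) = w + 7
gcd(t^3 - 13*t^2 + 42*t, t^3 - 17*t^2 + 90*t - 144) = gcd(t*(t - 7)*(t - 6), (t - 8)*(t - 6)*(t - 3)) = t - 6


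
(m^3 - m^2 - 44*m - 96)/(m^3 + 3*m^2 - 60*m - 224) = (m + 3)/(m + 7)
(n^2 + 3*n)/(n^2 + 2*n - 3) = n/(n - 1)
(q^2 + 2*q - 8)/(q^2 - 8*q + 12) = (q + 4)/(q - 6)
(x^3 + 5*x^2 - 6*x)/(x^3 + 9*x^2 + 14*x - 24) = x/(x + 4)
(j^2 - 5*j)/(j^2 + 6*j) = (j - 5)/(j + 6)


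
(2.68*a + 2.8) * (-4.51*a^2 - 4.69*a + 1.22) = -12.0868*a^3 - 25.1972*a^2 - 9.8624*a + 3.416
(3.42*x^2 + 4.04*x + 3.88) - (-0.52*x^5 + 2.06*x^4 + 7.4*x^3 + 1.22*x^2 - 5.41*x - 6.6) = 0.52*x^5 - 2.06*x^4 - 7.4*x^3 + 2.2*x^2 + 9.45*x + 10.48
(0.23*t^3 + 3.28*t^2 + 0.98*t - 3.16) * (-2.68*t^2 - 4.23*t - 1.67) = -0.6164*t^5 - 9.7633*t^4 - 16.8849*t^3 - 1.1542*t^2 + 11.7302*t + 5.2772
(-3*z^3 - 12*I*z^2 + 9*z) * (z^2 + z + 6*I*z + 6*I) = -3*z^5 - 3*z^4 - 30*I*z^4 + 81*z^3 - 30*I*z^3 + 81*z^2 + 54*I*z^2 + 54*I*z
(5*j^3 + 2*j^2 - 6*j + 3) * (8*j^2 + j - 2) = 40*j^5 + 21*j^4 - 56*j^3 + 14*j^2 + 15*j - 6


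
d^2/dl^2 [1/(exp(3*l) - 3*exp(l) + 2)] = 3*((1 - 3*exp(2*l))*(exp(3*l) - 3*exp(l) + 2) + 6*(1 - exp(2*l))^2*exp(l))*exp(l)/(exp(3*l) - 3*exp(l) + 2)^3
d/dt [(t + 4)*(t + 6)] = 2*t + 10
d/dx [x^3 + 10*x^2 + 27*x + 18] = 3*x^2 + 20*x + 27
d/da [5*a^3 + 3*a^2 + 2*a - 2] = 15*a^2 + 6*a + 2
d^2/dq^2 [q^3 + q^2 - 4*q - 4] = 6*q + 2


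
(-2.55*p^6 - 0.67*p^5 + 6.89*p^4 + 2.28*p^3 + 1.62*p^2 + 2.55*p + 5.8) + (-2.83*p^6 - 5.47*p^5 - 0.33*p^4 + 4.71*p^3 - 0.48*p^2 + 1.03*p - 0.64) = -5.38*p^6 - 6.14*p^5 + 6.56*p^4 + 6.99*p^3 + 1.14*p^2 + 3.58*p + 5.16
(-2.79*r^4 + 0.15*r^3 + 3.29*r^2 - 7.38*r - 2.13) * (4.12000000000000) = -11.4948*r^4 + 0.618*r^3 + 13.5548*r^2 - 30.4056*r - 8.7756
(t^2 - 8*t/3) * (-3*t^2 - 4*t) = -3*t^4 + 4*t^3 + 32*t^2/3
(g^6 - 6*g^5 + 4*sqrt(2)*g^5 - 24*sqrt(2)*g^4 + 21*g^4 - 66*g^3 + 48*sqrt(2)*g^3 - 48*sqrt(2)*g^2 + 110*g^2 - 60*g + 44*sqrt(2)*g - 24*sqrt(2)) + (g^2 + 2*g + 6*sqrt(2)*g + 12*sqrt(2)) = g^6 - 6*g^5 + 4*sqrt(2)*g^5 - 24*sqrt(2)*g^4 + 21*g^4 - 66*g^3 + 48*sqrt(2)*g^3 - 48*sqrt(2)*g^2 + 111*g^2 - 58*g + 50*sqrt(2)*g - 12*sqrt(2)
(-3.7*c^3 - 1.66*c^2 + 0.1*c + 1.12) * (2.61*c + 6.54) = -9.657*c^4 - 28.5306*c^3 - 10.5954*c^2 + 3.5772*c + 7.3248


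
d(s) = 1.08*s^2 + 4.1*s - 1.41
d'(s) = 2.16*s + 4.1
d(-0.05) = -1.61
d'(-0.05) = 3.99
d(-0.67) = -3.67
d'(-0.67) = 2.65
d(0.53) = 1.07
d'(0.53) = 5.24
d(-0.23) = -2.30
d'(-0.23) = 3.60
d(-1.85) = -5.30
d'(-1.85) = 0.10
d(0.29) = -0.13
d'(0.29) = 4.73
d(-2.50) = -4.91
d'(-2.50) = -1.30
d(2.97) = 20.29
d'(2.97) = 10.52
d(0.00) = -1.41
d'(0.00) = 4.10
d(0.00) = -1.41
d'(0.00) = 4.10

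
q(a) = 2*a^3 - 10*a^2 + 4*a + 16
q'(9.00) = 310.00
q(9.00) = 700.00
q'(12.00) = 628.00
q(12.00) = 2080.00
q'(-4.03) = 182.05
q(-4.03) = -293.43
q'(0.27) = -0.96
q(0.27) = 16.39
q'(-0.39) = 12.71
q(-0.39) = 12.80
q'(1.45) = -12.38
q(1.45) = 6.87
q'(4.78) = 45.49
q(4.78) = 25.07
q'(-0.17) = 7.57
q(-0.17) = 15.02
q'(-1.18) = 35.95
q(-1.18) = -5.93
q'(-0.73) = 21.80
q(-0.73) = 6.97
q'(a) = 6*a^2 - 20*a + 4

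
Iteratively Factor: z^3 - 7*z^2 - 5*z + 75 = (z - 5)*(z^2 - 2*z - 15) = (z - 5)*(z + 3)*(z - 5)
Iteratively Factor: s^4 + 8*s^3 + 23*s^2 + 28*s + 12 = (s + 1)*(s^3 + 7*s^2 + 16*s + 12) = (s + 1)*(s + 2)*(s^2 + 5*s + 6) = (s + 1)*(s + 2)*(s + 3)*(s + 2)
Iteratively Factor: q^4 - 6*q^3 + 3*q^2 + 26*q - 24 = (q - 4)*(q^3 - 2*q^2 - 5*q + 6) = (q - 4)*(q - 3)*(q^2 + q - 2) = (q - 4)*(q - 3)*(q - 1)*(q + 2)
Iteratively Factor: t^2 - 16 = (t - 4)*(t + 4)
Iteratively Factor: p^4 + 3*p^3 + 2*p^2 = (p)*(p^3 + 3*p^2 + 2*p) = p*(p + 1)*(p^2 + 2*p) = p*(p + 1)*(p + 2)*(p)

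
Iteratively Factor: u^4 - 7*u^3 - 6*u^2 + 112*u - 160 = (u - 5)*(u^3 - 2*u^2 - 16*u + 32) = (u - 5)*(u - 2)*(u^2 - 16) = (u - 5)*(u - 2)*(u + 4)*(u - 4)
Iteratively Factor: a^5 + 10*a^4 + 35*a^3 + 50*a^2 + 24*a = (a)*(a^4 + 10*a^3 + 35*a^2 + 50*a + 24) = a*(a + 2)*(a^3 + 8*a^2 + 19*a + 12) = a*(a + 2)*(a + 4)*(a^2 + 4*a + 3) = a*(a + 2)*(a + 3)*(a + 4)*(a + 1)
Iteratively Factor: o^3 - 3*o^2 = (o - 3)*(o^2) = o*(o - 3)*(o)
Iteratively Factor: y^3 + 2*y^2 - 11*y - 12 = (y - 3)*(y^2 + 5*y + 4) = (y - 3)*(y + 1)*(y + 4)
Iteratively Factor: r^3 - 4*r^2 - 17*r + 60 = (r + 4)*(r^2 - 8*r + 15) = (r - 5)*(r + 4)*(r - 3)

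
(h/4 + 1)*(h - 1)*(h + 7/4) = h^3/4 + 19*h^2/16 + 5*h/16 - 7/4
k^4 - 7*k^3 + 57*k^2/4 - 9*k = k*(k - 4)*(k - 3/2)^2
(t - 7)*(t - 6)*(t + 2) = t^3 - 11*t^2 + 16*t + 84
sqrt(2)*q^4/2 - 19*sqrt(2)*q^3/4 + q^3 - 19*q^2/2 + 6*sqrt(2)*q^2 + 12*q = q*(q - 8)*(q - 3/2)*(sqrt(2)*q/2 + 1)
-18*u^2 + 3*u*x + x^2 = (-3*u + x)*(6*u + x)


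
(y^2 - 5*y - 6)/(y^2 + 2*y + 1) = (y - 6)/(y + 1)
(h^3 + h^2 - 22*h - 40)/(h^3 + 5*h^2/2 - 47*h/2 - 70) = 2*(h + 2)/(2*h + 7)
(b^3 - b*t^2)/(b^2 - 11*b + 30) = b*(b^2 - t^2)/(b^2 - 11*b + 30)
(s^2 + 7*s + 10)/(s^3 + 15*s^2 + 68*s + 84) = (s + 5)/(s^2 + 13*s + 42)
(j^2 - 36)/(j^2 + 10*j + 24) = (j - 6)/(j + 4)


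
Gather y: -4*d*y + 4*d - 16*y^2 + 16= -4*d*y + 4*d - 16*y^2 + 16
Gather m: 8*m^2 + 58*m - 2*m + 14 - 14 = 8*m^2 + 56*m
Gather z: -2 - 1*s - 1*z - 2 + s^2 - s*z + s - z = s^2 + z*(-s - 2) - 4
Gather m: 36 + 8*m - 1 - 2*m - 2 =6*m + 33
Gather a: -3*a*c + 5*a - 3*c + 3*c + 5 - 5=a*(5 - 3*c)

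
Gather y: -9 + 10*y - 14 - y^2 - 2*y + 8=-y^2 + 8*y - 15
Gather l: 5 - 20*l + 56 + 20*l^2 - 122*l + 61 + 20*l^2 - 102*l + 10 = 40*l^2 - 244*l + 132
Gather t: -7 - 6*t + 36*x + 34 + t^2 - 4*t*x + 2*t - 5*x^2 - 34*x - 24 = t^2 + t*(-4*x - 4) - 5*x^2 + 2*x + 3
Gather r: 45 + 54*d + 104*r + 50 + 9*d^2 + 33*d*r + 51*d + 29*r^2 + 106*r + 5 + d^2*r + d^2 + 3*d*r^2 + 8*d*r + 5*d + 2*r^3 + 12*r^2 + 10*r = 10*d^2 + 110*d + 2*r^3 + r^2*(3*d + 41) + r*(d^2 + 41*d + 220) + 100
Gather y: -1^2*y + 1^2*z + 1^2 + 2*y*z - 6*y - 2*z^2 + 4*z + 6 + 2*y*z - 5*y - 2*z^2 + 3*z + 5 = y*(4*z - 12) - 4*z^2 + 8*z + 12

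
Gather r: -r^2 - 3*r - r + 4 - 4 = -r^2 - 4*r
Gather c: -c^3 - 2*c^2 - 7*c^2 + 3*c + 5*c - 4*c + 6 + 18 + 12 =-c^3 - 9*c^2 + 4*c + 36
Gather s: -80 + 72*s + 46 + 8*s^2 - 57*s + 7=8*s^2 + 15*s - 27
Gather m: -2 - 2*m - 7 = -2*m - 9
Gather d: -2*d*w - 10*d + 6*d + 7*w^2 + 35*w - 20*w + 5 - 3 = d*(-2*w - 4) + 7*w^2 + 15*w + 2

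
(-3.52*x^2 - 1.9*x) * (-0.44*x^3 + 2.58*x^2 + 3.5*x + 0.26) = 1.5488*x^5 - 8.2456*x^4 - 17.222*x^3 - 7.5652*x^2 - 0.494*x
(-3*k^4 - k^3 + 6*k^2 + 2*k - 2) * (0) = 0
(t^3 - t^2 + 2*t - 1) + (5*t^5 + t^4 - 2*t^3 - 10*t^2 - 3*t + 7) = 5*t^5 + t^4 - t^3 - 11*t^2 - t + 6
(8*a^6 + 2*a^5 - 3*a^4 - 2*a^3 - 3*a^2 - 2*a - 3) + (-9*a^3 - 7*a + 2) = 8*a^6 + 2*a^5 - 3*a^4 - 11*a^3 - 3*a^2 - 9*a - 1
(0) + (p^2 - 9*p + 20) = p^2 - 9*p + 20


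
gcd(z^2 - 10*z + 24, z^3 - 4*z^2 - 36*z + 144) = z^2 - 10*z + 24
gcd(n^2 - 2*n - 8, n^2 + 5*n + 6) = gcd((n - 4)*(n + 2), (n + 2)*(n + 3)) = n + 2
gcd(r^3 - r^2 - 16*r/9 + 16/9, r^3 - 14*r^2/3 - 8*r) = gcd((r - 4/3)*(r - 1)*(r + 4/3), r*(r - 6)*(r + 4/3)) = r + 4/3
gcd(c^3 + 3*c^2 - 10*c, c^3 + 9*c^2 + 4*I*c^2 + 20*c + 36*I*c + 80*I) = c + 5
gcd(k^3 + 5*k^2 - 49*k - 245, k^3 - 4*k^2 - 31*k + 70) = k^2 - 2*k - 35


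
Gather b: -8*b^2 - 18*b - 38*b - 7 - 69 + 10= -8*b^2 - 56*b - 66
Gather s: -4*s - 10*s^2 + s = -10*s^2 - 3*s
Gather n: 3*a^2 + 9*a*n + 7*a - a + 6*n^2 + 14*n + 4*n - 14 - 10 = 3*a^2 + 6*a + 6*n^2 + n*(9*a + 18) - 24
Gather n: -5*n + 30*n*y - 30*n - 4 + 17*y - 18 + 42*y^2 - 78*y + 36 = n*(30*y - 35) + 42*y^2 - 61*y + 14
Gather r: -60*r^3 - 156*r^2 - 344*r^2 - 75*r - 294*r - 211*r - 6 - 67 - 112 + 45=-60*r^3 - 500*r^2 - 580*r - 140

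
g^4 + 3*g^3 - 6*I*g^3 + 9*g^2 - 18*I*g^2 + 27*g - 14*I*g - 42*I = (g + 3)*(g - 7*I)*(g - I)*(g + 2*I)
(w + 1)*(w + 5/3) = w^2 + 8*w/3 + 5/3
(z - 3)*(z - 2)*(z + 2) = z^3 - 3*z^2 - 4*z + 12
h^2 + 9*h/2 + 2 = (h + 1/2)*(h + 4)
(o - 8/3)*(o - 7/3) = o^2 - 5*o + 56/9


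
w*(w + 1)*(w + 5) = w^3 + 6*w^2 + 5*w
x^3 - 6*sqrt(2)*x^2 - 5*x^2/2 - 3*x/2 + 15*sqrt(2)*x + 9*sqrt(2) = (x - 3)*(x + 1/2)*(x - 6*sqrt(2))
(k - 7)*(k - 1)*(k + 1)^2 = k^4 - 6*k^3 - 8*k^2 + 6*k + 7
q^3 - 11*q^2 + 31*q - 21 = (q - 7)*(q - 3)*(q - 1)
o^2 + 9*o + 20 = (o + 4)*(o + 5)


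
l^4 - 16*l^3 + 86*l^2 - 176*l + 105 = (l - 7)*(l - 5)*(l - 3)*(l - 1)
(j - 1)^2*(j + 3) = j^3 + j^2 - 5*j + 3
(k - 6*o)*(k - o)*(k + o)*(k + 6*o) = k^4 - 37*k^2*o^2 + 36*o^4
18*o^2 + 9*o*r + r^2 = (3*o + r)*(6*o + r)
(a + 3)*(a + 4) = a^2 + 7*a + 12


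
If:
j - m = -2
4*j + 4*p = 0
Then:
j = -p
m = 2 - p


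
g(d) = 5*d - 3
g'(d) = 5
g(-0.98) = -7.90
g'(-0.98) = 5.00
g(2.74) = 10.70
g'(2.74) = 5.00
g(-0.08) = -3.40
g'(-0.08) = 5.00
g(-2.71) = -16.55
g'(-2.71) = 5.00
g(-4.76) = -26.80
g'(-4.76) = 5.00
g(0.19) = -2.05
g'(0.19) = 5.00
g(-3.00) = -18.00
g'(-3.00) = 5.00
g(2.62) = 10.10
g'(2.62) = 5.00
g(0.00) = -3.00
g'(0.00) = 5.00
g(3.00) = 12.00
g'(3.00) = 5.00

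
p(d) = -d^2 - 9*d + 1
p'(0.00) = -9.00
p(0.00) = 1.00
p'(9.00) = -27.00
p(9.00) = -161.00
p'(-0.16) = -8.68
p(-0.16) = 2.41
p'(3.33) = -15.66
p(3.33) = -40.06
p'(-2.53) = -3.94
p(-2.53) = 17.37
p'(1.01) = -11.02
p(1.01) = -9.11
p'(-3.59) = -1.82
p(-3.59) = 20.42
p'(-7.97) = 6.94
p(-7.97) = 9.21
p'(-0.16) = -8.68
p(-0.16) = 2.41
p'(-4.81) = 0.62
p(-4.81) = 21.15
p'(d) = -2*d - 9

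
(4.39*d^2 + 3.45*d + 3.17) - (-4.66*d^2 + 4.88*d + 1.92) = 9.05*d^2 - 1.43*d + 1.25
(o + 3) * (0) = 0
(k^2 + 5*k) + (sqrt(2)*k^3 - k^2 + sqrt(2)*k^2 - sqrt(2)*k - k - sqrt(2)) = sqrt(2)*k^3 + sqrt(2)*k^2 - sqrt(2)*k + 4*k - sqrt(2)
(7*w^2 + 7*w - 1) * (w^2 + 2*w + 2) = 7*w^4 + 21*w^3 + 27*w^2 + 12*w - 2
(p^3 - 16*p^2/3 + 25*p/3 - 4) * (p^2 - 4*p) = p^5 - 28*p^4/3 + 89*p^3/3 - 112*p^2/3 + 16*p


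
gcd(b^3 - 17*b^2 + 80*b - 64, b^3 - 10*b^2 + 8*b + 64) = b - 8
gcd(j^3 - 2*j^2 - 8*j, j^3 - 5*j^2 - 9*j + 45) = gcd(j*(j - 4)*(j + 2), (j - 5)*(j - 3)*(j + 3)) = 1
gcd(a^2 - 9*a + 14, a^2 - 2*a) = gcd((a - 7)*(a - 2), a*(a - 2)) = a - 2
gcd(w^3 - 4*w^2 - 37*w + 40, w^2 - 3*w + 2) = w - 1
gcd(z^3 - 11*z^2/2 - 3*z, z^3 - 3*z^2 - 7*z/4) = z^2 + z/2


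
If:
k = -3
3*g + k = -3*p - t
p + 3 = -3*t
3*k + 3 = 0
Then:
No Solution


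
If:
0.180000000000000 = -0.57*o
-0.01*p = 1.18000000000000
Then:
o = -0.32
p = -118.00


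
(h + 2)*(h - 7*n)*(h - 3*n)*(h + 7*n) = h^4 - 3*h^3*n + 2*h^3 - 49*h^2*n^2 - 6*h^2*n + 147*h*n^3 - 98*h*n^2 + 294*n^3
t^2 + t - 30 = (t - 5)*(t + 6)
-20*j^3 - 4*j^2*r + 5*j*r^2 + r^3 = (-2*j + r)*(2*j + r)*(5*j + r)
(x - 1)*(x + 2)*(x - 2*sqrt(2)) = x^3 - 2*sqrt(2)*x^2 + x^2 - 2*sqrt(2)*x - 2*x + 4*sqrt(2)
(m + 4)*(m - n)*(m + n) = m^3 + 4*m^2 - m*n^2 - 4*n^2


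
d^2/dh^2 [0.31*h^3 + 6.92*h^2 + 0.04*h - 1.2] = 1.86*h + 13.84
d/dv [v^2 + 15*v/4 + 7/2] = 2*v + 15/4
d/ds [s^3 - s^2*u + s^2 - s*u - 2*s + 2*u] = 3*s^2 - 2*s*u + 2*s - u - 2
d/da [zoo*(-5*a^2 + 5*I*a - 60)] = zoo*(a + 1)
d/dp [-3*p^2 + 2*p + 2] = 2 - 6*p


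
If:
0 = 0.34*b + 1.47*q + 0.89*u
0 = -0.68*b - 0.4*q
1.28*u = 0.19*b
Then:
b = 0.00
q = 0.00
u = 0.00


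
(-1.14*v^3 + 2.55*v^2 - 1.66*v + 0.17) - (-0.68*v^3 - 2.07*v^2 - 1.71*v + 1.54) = -0.46*v^3 + 4.62*v^2 + 0.05*v - 1.37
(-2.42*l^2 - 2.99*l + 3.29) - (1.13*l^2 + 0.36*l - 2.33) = -3.55*l^2 - 3.35*l + 5.62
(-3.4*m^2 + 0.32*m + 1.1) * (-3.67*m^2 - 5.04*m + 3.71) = 12.478*m^4 + 15.9616*m^3 - 18.2638*m^2 - 4.3568*m + 4.081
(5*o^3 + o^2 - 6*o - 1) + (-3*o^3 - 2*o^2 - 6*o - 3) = 2*o^3 - o^2 - 12*o - 4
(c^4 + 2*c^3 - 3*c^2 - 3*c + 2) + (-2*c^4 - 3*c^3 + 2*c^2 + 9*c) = -c^4 - c^3 - c^2 + 6*c + 2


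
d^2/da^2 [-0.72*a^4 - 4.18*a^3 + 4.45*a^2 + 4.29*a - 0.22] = -8.64*a^2 - 25.08*a + 8.9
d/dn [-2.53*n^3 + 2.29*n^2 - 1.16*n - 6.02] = -7.59*n^2 + 4.58*n - 1.16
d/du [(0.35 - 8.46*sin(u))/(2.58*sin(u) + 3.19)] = -27.8904*cos(u)/(2.58*sin(u) + 3.19)^2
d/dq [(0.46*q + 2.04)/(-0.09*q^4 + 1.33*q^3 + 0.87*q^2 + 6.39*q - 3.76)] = (0.1242*q^4 - 0.4892*q^3 - 8.5398*q^2 - 3.5496*q - 14.7652)/(0.0081*q^8 - 0.2394*q^7 + 1.6123*q^6 + 1.164*q^5 + 18.4311*q^4 + 1.117*q^3 + 34.2897*q^2 - 48.0528*q + 14.1376)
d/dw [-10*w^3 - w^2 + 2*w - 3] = -30*w^2 - 2*w + 2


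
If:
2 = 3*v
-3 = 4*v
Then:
No Solution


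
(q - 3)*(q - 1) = q^2 - 4*q + 3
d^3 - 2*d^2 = d^2*(d - 2)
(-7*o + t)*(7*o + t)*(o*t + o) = -49*o^3*t - 49*o^3 + o*t^3 + o*t^2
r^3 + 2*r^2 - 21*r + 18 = (r - 3)*(r - 1)*(r + 6)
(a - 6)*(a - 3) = a^2 - 9*a + 18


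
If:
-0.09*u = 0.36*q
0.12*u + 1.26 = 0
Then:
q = 2.62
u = -10.50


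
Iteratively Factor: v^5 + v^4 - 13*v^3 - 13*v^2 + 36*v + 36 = (v + 3)*(v^4 - 2*v^3 - 7*v^2 + 8*v + 12) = (v + 1)*(v + 3)*(v^3 - 3*v^2 - 4*v + 12) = (v - 2)*(v + 1)*(v + 3)*(v^2 - v - 6) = (v - 3)*(v - 2)*(v + 1)*(v + 3)*(v + 2)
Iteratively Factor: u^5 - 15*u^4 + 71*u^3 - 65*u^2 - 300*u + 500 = (u - 5)*(u^4 - 10*u^3 + 21*u^2 + 40*u - 100) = (u - 5)^2*(u^3 - 5*u^2 - 4*u + 20) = (u - 5)^3*(u^2 - 4) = (u - 5)^3*(u + 2)*(u - 2)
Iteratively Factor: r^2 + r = (r + 1)*(r)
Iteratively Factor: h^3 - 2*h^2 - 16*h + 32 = (h - 4)*(h^2 + 2*h - 8) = (h - 4)*(h - 2)*(h + 4)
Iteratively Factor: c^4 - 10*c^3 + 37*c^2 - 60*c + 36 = (c - 2)*(c^3 - 8*c^2 + 21*c - 18) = (c - 2)^2*(c^2 - 6*c + 9) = (c - 3)*(c - 2)^2*(c - 3)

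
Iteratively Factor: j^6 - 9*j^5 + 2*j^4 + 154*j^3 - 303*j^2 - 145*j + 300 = (j + 1)*(j^5 - 10*j^4 + 12*j^3 + 142*j^2 - 445*j + 300) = (j - 5)*(j + 1)*(j^4 - 5*j^3 - 13*j^2 + 77*j - 60) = (j - 5)*(j - 1)*(j + 1)*(j^3 - 4*j^2 - 17*j + 60) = (j - 5)*(j - 3)*(j - 1)*(j + 1)*(j^2 - j - 20) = (j - 5)*(j - 3)*(j - 1)*(j + 1)*(j + 4)*(j - 5)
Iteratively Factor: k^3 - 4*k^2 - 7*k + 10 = (k - 1)*(k^2 - 3*k - 10) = (k - 5)*(k - 1)*(k + 2)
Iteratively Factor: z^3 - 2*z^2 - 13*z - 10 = (z + 1)*(z^2 - 3*z - 10) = (z - 5)*(z + 1)*(z + 2)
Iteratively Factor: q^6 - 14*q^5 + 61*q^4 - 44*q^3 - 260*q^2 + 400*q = (q)*(q^5 - 14*q^4 + 61*q^3 - 44*q^2 - 260*q + 400) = q*(q + 2)*(q^4 - 16*q^3 + 93*q^2 - 230*q + 200) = q*(q - 5)*(q + 2)*(q^3 - 11*q^2 + 38*q - 40) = q*(q - 5)*(q - 2)*(q + 2)*(q^2 - 9*q + 20) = q*(q - 5)*(q - 4)*(q - 2)*(q + 2)*(q - 5)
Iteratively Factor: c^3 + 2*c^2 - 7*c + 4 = (c - 1)*(c^2 + 3*c - 4) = (c - 1)^2*(c + 4)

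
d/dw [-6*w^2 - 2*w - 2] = -12*w - 2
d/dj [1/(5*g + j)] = -1/(5*g + j)^2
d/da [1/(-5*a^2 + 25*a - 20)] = (2*a - 5)/(5*(a^2 - 5*a + 4)^2)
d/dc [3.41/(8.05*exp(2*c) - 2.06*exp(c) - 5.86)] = (7.0246 - 54.901*exp(c))*exp(c)/(-8.05*exp(2*c) + 2.06*exp(c) + 5.86)^2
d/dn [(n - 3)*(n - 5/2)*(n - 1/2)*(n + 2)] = 4*n^3 - 12*n^2 - 7*n/2 + 67/4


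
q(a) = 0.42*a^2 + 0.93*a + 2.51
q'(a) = 0.84*a + 0.93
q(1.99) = 6.02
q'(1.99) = 2.60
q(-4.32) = 6.33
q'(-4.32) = -2.70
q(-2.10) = 2.41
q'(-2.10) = -0.83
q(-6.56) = 14.48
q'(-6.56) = -4.58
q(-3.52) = 4.44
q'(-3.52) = -2.03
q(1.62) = 5.12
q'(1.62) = 2.29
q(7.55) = 33.47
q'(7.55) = 7.27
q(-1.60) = 2.10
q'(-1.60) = -0.41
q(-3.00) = 3.50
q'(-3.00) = -1.59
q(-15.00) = 83.06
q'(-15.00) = -11.67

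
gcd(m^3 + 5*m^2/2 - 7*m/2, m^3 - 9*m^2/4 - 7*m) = m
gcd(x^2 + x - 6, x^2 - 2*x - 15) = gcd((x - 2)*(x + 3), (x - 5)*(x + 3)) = x + 3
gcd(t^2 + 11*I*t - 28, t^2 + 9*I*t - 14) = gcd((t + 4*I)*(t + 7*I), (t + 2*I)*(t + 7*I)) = t + 7*I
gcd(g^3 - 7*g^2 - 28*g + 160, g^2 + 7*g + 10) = g + 5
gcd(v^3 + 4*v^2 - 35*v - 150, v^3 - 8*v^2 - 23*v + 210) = v^2 - v - 30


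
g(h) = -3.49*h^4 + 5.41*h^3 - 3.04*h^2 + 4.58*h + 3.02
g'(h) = -13.96*h^3 + 16.23*h^2 - 6.08*h + 4.58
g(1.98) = -11.47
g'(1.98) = -52.19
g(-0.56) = -1.79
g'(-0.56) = 15.53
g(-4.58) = -2137.11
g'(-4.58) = 1714.04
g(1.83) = -4.76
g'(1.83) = -37.75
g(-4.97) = -2888.35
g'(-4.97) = 2149.47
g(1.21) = 6.21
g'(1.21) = -3.75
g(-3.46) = -773.50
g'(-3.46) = 798.16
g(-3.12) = -535.88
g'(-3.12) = 605.52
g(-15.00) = -195689.68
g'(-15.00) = 50862.53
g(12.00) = -63399.94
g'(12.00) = -21854.14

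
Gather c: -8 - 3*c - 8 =-3*c - 16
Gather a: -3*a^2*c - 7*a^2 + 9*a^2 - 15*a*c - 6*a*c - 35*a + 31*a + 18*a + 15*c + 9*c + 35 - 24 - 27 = a^2*(2 - 3*c) + a*(14 - 21*c) + 24*c - 16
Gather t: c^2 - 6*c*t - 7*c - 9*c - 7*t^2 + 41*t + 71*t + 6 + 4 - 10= c^2 - 16*c - 7*t^2 + t*(112 - 6*c)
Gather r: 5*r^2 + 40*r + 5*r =5*r^2 + 45*r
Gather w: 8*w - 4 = 8*w - 4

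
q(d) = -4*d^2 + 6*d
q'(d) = 6 - 8*d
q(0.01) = 0.06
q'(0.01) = 5.92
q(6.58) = -133.71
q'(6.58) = -46.64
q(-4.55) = -110.11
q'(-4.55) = 42.40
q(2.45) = -9.31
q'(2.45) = -13.60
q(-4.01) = -88.38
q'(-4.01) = 38.08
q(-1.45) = -17.11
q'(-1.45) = 17.60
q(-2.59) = -42.37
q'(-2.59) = 26.72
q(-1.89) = -25.63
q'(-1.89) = 21.12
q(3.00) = -18.00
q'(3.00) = -18.00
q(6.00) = -108.00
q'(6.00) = -42.00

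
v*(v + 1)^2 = v^3 + 2*v^2 + v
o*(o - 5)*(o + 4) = o^3 - o^2 - 20*o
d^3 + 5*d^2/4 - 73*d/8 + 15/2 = (d - 3/2)*(d - 5/4)*(d + 4)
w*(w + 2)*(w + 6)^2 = w^4 + 14*w^3 + 60*w^2 + 72*w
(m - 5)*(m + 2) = m^2 - 3*m - 10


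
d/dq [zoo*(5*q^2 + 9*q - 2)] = zoo*(q + 1)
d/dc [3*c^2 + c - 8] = 6*c + 1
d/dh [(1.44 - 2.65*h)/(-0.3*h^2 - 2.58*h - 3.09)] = (-0.795*h^2 + 0.864*h + 11.9037)/(0.09*h^4 + 1.548*h^3 + 8.5104*h^2 + 15.9444*h + 9.5481)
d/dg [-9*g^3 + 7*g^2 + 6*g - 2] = -27*g^2 + 14*g + 6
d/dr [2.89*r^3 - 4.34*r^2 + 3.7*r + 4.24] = 8.67*r^2 - 8.68*r + 3.7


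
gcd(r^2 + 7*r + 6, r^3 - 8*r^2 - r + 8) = r + 1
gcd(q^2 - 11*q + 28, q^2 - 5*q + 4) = q - 4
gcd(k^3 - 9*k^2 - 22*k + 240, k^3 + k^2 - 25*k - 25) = k + 5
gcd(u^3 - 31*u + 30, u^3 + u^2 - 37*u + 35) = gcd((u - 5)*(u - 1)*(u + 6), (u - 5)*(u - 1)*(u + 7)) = u^2 - 6*u + 5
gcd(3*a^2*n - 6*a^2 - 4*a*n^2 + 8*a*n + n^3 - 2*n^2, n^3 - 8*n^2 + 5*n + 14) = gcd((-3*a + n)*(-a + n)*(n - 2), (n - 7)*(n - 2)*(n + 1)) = n - 2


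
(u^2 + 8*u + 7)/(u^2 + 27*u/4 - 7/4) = 4*(u + 1)/(4*u - 1)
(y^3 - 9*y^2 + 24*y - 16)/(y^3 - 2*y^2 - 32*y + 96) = (y - 1)/(y + 6)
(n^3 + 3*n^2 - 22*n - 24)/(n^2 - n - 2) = (n^2 + 2*n - 24)/(n - 2)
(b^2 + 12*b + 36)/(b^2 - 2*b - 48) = (b + 6)/(b - 8)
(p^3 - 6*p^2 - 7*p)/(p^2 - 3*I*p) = (p^2 - 6*p - 7)/(p - 3*I)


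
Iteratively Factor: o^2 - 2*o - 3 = (o - 3)*(o + 1)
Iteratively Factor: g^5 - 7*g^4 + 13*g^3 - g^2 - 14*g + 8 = (g - 1)*(g^4 - 6*g^3 + 7*g^2 + 6*g - 8) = (g - 1)*(g + 1)*(g^3 - 7*g^2 + 14*g - 8) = (g - 2)*(g - 1)*(g + 1)*(g^2 - 5*g + 4) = (g - 2)*(g - 1)^2*(g + 1)*(g - 4)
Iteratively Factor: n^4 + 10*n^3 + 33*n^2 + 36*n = (n)*(n^3 + 10*n^2 + 33*n + 36) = n*(n + 3)*(n^2 + 7*n + 12) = n*(n + 3)^2*(n + 4)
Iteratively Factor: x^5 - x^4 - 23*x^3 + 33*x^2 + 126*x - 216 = (x - 3)*(x^4 + 2*x^3 - 17*x^2 - 18*x + 72) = (x - 3)*(x - 2)*(x^3 + 4*x^2 - 9*x - 36) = (x - 3)*(x - 2)*(x + 4)*(x^2 - 9) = (x - 3)^2*(x - 2)*(x + 4)*(x + 3)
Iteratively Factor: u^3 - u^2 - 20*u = (u)*(u^2 - u - 20) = u*(u + 4)*(u - 5)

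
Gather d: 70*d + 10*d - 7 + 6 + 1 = 80*d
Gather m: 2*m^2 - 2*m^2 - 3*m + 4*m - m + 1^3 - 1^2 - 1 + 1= 0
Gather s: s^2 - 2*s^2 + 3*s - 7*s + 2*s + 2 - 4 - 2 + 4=-s^2 - 2*s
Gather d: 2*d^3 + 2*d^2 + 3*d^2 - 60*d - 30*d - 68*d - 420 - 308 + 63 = 2*d^3 + 5*d^2 - 158*d - 665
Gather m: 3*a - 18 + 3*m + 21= 3*a + 3*m + 3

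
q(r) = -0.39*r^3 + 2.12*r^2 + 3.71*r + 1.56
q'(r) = -1.17*r^2 + 4.24*r + 3.71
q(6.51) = 7.96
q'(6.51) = -18.27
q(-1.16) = 0.72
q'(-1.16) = -2.78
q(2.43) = 17.50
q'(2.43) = 7.10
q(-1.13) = 0.64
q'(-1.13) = -2.58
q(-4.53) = 64.51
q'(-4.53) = -39.51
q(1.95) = 13.96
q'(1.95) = 7.53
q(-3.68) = 36.05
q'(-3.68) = -27.74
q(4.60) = 25.52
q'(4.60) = -1.54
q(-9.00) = 424.20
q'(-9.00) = -129.22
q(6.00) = 15.90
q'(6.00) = -12.97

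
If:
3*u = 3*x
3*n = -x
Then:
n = -x/3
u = x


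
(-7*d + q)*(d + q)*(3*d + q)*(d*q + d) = -21*d^4*q - 21*d^4 - 25*d^3*q^2 - 25*d^3*q - 3*d^2*q^3 - 3*d^2*q^2 + d*q^4 + d*q^3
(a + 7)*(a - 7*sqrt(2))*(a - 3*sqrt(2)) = a^3 - 10*sqrt(2)*a^2 + 7*a^2 - 70*sqrt(2)*a + 42*a + 294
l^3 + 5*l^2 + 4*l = l*(l + 1)*(l + 4)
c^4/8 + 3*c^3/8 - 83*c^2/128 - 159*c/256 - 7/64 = (c/4 + 1)*(c/2 + 1/4)*(c - 7/4)*(c + 1/4)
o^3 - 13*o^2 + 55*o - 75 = (o - 5)^2*(o - 3)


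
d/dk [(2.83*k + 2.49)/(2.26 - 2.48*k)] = (31.17608*k - 28.41046)/(2.48*k - 2.26)^3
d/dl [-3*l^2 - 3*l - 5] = -6*l - 3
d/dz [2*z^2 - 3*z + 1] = 4*z - 3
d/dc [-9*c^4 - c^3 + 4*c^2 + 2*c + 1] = -36*c^3 - 3*c^2 + 8*c + 2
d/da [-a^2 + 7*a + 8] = 7 - 2*a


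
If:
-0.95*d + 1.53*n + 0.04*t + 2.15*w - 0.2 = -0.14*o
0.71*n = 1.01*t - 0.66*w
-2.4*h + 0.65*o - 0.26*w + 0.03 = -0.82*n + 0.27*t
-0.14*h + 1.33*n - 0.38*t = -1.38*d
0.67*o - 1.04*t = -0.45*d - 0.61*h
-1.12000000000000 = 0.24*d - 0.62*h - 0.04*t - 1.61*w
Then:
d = 0.71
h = -0.36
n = -0.75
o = -0.01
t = 0.09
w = 0.94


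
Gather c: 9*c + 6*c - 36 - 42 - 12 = 15*c - 90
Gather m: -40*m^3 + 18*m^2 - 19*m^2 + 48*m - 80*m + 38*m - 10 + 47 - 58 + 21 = -40*m^3 - m^2 + 6*m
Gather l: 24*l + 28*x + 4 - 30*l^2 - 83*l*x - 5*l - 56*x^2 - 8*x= -30*l^2 + l*(19 - 83*x) - 56*x^2 + 20*x + 4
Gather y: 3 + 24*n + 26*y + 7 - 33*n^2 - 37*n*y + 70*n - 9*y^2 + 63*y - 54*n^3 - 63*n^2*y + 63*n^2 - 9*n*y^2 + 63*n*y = -54*n^3 + 30*n^2 + 94*n + y^2*(-9*n - 9) + y*(-63*n^2 + 26*n + 89) + 10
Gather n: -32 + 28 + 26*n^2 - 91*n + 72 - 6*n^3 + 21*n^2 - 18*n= -6*n^3 + 47*n^2 - 109*n + 68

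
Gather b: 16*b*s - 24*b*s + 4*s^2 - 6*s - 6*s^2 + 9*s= -8*b*s - 2*s^2 + 3*s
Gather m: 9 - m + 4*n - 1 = -m + 4*n + 8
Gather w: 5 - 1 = 4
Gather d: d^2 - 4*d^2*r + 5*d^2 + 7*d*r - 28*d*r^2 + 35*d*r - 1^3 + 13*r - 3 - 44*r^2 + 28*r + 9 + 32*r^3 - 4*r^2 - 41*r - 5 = d^2*(6 - 4*r) + d*(-28*r^2 + 42*r) + 32*r^3 - 48*r^2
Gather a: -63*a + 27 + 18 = 45 - 63*a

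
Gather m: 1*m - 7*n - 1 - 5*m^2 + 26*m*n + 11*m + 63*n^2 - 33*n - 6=-5*m^2 + m*(26*n + 12) + 63*n^2 - 40*n - 7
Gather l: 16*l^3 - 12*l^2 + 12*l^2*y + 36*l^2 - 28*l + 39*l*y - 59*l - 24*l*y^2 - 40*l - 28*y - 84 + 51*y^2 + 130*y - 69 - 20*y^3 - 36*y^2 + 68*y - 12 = 16*l^3 + l^2*(12*y + 24) + l*(-24*y^2 + 39*y - 127) - 20*y^3 + 15*y^2 + 170*y - 165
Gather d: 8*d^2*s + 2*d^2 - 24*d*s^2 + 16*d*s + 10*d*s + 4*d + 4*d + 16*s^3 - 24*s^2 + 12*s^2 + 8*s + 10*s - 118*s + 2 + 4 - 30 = d^2*(8*s + 2) + d*(-24*s^2 + 26*s + 8) + 16*s^3 - 12*s^2 - 100*s - 24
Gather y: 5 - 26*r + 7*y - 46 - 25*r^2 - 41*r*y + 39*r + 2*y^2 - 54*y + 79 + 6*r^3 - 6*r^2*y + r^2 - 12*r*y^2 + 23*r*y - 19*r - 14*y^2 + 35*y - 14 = 6*r^3 - 24*r^2 - 6*r + y^2*(-12*r - 12) + y*(-6*r^2 - 18*r - 12) + 24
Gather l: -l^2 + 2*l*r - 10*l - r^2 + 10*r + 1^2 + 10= -l^2 + l*(2*r - 10) - r^2 + 10*r + 11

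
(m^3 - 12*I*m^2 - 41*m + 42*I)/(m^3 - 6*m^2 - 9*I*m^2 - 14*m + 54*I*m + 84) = (m - 3*I)/(m - 6)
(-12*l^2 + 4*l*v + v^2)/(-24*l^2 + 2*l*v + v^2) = (-2*l + v)/(-4*l + v)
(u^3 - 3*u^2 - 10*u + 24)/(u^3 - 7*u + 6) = (u - 4)/(u - 1)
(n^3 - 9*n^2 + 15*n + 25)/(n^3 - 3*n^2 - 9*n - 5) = (n - 5)/(n + 1)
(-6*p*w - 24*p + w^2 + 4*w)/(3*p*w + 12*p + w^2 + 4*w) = (-6*p + w)/(3*p + w)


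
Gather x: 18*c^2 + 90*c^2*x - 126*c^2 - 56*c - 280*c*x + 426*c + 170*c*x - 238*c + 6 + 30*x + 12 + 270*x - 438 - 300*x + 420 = -108*c^2 + 132*c + x*(90*c^2 - 110*c)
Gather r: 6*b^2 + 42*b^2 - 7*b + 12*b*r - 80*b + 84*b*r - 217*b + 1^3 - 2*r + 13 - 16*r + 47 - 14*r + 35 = 48*b^2 - 304*b + r*(96*b - 32) + 96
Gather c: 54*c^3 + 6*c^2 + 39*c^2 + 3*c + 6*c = 54*c^3 + 45*c^2 + 9*c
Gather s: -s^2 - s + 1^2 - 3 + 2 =-s^2 - s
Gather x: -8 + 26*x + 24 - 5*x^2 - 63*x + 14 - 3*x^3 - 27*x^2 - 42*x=-3*x^3 - 32*x^2 - 79*x + 30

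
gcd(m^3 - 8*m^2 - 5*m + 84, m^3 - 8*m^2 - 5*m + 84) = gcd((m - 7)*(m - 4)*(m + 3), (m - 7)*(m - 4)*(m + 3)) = m^3 - 8*m^2 - 5*m + 84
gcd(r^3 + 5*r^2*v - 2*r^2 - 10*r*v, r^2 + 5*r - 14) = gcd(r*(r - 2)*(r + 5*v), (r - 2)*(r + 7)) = r - 2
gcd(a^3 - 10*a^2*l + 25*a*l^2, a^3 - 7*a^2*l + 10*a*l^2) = a^2 - 5*a*l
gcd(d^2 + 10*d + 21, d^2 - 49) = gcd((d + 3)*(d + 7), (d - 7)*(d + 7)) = d + 7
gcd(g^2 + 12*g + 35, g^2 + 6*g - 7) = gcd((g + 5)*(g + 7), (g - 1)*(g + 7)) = g + 7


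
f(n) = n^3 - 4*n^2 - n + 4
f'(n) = 3*n^2 - 8*n - 1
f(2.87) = -8.18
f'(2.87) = 0.75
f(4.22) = 3.70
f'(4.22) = 18.67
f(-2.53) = -35.27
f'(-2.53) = 38.44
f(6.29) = 88.31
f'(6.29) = 67.37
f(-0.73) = 2.21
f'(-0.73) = 6.44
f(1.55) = -3.44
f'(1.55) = -6.19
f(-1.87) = -14.66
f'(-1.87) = 24.45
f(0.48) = 2.71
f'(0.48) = -4.15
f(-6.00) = -350.00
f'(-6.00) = 155.00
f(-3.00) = -56.00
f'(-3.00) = 50.00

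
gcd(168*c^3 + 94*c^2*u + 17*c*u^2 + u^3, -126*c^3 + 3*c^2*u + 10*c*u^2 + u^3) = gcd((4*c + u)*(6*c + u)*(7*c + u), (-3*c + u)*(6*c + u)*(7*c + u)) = 42*c^2 + 13*c*u + u^2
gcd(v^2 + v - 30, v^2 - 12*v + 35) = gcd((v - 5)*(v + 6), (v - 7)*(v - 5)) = v - 5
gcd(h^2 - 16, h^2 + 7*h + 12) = h + 4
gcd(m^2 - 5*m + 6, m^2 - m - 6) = m - 3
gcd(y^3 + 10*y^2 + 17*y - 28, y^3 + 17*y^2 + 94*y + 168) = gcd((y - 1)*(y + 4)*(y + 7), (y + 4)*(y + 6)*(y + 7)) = y^2 + 11*y + 28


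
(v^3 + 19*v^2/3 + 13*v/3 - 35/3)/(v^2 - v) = v + 22/3 + 35/(3*v)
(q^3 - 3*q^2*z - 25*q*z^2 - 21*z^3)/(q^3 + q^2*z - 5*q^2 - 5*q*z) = (q^2 - 4*q*z - 21*z^2)/(q*(q - 5))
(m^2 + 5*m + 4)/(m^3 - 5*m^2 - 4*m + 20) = (m^2 + 5*m + 4)/(m^3 - 5*m^2 - 4*m + 20)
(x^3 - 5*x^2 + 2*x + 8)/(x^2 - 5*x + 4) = (x^2 - x - 2)/(x - 1)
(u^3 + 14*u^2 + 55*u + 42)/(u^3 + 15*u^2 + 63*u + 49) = (u + 6)/(u + 7)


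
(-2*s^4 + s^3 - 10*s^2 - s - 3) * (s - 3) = -2*s^5 + 7*s^4 - 13*s^3 + 29*s^2 + 9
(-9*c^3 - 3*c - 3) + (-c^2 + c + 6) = -9*c^3 - c^2 - 2*c + 3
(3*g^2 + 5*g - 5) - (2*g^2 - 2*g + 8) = g^2 + 7*g - 13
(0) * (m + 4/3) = 0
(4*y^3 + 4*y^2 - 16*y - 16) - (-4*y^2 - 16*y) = 4*y^3 + 8*y^2 - 16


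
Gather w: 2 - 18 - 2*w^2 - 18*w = -2*w^2 - 18*w - 16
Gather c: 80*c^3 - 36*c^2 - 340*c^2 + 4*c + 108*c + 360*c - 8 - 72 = 80*c^3 - 376*c^2 + 472*c - 80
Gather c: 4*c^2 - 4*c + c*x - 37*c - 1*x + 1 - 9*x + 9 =4*c^2 + c*(x - 41) - 10*x + 10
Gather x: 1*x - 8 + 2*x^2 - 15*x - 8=2*x^2 - 14*x - 16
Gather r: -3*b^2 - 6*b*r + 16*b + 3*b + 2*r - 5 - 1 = -3*b^2 + 19*b + r*(2 - 6*b) - 6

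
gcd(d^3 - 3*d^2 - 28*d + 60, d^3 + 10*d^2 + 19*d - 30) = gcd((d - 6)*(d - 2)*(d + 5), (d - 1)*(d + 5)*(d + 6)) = d + 5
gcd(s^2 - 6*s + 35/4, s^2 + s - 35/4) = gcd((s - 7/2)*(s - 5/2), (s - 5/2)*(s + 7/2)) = s - 5/2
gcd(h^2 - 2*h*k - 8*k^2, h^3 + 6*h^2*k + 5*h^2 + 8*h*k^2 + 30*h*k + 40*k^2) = h + 2*k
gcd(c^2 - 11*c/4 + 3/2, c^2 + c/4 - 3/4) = c - 3/4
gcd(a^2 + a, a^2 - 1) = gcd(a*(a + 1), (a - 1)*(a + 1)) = a + 1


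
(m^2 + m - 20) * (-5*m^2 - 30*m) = -5*m^4 - 35*m^3 + 70*m^2 + 600*m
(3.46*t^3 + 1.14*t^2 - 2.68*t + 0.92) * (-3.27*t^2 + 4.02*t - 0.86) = -11.3142*t^5 + 10.1814*t^4 + 10.3708*t^3 - 14.7624*t^2 + 6.0032*t - 0.7912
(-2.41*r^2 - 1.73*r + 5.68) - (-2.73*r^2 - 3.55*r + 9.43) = 0.32*r^2 + 1.82*r - 3.75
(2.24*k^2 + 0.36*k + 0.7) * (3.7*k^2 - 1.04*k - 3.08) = 8.288*k^4 - 0.9976*k^3 - 4.6836*k^2 - 1.8368*k - 2.156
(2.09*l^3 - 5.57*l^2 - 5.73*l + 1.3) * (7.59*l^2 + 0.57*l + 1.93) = 15.8631*l^5 - 41.085*l^4 - 42.6319*l^3 - 4.1492*l^2 - 10.3179*l + 2.509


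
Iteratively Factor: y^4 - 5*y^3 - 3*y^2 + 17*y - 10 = (y - 5)*(y^3 - 3*y + 2) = (y - 5)*(y - 1)*(y^2 + y - 2) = (y - 5)*(y - 1)^2*(y + 2)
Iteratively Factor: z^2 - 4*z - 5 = (z + 1)*(z - 5)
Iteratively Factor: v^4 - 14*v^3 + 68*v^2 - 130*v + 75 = (v - 3)*(v^3 - 11*v^2 + 35*v - 25) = (v - 3)*(v - 1)*(v^2 - 10*v + 25) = (v - 5)*(v - 3)*(v - 1)*(v - 5)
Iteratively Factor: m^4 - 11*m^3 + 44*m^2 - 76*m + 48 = (m - 2)*(m^3 - 9*m^2 + 26*m - 24) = (m - 2)^2*(m^2 - 7*m + 12) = (m - 4)*(m - 2)^2*(m - 3)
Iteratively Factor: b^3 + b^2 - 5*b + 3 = (b + 3)*(b^2 - 2*b + 1) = (b - 1)*(b + 3)*(b - 1)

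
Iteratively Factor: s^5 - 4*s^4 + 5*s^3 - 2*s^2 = (s)*(s^4 - 4*s^3 + 5*s^2 - 2*s) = s*(s - 1)*(s^3 - 3*s^2 + 2*s) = s*(s - 2)*(s - 1)*(s^2 - s) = s^2*(s - 2)*(s - 1)*(s - 1)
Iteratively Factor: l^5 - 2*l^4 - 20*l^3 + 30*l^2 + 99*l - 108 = (l - 4)*(l^4 + 2*l^3 - 12*l^2 - 18*l + 27) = (l - 4)*(l - 1)*(l^3 + 3*l^2 - 9*l - 27) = (l - 4)*(l - 1)*(l + 3)*(l^2 - 9) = (l - 4)*(l - 1)*(l + 3)^2*(l - 3)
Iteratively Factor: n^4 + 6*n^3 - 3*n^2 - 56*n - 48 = (n + 4)*(n^3 + 2*n^2 - 11*n - 12) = (n - 3)*(n + 4)*(n^2 + 5*n + 4) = (n - 3)*(n + 1)*(n + 4)*(n + 4)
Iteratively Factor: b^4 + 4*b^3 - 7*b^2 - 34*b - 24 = (b + 4)*(b^3 - 7*b - 6) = (b + 2)*(b + 4)*(b^2 - 2*b - 3) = (b + 1)*(b + 2)*(b + 4)*(b - 3)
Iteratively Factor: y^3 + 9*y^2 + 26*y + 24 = (y + 4)*(y^2 + 5*y + 6) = (y + 2)*(y + 4)*(y + 3)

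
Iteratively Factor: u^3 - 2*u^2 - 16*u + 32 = (u - 2)*(u^2 - 16) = (u - 2)*(u + 4)*(u - 4)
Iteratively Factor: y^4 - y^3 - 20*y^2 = (y)*(y^3 - y^2 - 20*y) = y*(y - 5)*(y^2 + 4*y) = y^2*(y - 5)*(y + 4)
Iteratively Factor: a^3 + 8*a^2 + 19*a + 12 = (a + 3)*(a^2 + 5*a + 4) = (a + 1)*(a + 3)*(a + 4)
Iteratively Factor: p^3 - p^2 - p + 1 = (p + 1)*(p^2 - 2*p + 1) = (p - 1)*(p + 1)*(p - 1)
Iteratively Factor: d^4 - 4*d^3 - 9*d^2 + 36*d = (d + 3)*(d^3 - 7*d^2 + 12*d) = (d - 4)*(d + 3)*(d^2 - 3*d) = d*(d - 4)*(d + 3)*(d - 3)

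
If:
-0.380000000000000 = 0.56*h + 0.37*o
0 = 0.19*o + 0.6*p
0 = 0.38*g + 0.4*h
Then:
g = 0.714285714285714 - 2.19628017411951*p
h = 2.08646616541353*p - 0.678571428571429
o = -3.15789473684211*p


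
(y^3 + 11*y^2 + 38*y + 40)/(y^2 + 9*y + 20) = y + 2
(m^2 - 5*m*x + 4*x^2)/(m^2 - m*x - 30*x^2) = (-m^2 + 5*m*x - 4*x^2)/(-m^2 + m*x + 30*x^2)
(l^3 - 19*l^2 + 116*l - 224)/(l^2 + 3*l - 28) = (l^2 - 15*l + 56)/(l + 7)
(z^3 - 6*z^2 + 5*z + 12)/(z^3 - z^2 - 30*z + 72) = (z + 1)/(z + 6)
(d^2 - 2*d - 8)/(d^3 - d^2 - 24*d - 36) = (d - 4)/(d^2 - 3*d - 18)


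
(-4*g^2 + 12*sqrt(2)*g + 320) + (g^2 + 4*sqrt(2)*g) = -3*g^2 + 16*sqrt(2)*g + 320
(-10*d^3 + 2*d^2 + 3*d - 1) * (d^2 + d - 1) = -10*d^5 - 8*d^4 + 15*d^3 - 4*d + 1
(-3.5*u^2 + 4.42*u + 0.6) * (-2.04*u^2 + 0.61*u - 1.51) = 7.14*u^4 - 11.1518*u^3 + 6.7572*u^2 - 6.3082*u - 0.906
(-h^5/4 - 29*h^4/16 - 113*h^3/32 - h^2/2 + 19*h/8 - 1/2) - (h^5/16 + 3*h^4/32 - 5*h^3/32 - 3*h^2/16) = -5*h^5/16 - 61*h^4/32 - 27*h^3/8 - 5*h^2/16 + 19*h/8 - 1/2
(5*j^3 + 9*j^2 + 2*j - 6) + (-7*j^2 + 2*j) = 5*j^3 + 2*j^2 + 4*j - 6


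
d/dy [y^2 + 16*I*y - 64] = 2*y + 16*I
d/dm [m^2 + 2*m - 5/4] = 2*m + 2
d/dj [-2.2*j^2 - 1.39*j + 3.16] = -4.4*j - 1.39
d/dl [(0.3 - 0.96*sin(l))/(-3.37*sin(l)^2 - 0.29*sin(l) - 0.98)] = (-3.2352*sin(l)^2 + 2.022*sin(l) + 1.0278)*cos(l)/(11.3569*sin(l)^4 + 1.9546*sin(l)^3 + 6.6893*sin(l)^2 + 0.5684*sin(l) + 0.9604)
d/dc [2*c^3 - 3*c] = 6*c^2 - 3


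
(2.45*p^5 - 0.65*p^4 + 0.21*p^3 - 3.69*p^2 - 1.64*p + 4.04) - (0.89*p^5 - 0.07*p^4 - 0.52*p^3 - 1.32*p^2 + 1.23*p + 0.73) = 1.56*p^5 - 0.58*p^4 + 0.73*p^3 - 2.37*p^2 - 2.87*p + 3.31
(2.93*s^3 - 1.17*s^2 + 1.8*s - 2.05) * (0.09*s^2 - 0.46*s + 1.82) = 0.2637*s^5 - 1.4531*s^4 + 6.0328*s^3 - 3.1419*s^2 + 4.219*s - 3.731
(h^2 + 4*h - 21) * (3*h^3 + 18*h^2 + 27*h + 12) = 3*h^5 + 30*h^4 + 36*h^3 - 258*h^2 - 519*h - 252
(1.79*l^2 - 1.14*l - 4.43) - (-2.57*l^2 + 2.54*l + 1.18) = 4.36*l^2 - 3.68*l - 5.61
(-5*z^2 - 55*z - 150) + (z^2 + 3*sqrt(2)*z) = -4*z^2 - 55*z + 3*sqrt(2)*z - 150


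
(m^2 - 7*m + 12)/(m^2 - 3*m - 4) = (m - 3)/(m + 1)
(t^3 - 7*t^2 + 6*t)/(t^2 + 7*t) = (t^2 - 7*t + 6)/(t + 7)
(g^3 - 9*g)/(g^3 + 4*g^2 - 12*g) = (g^2 - 9)/(g^2 + 4*g - 12)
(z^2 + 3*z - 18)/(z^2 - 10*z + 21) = (z + 6)/(z - 7)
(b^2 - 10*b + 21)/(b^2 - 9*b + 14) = (b - 3)/(b - 2)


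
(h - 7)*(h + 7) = h^2 - 49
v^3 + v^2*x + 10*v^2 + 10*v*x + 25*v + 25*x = (v + 5)^2*(v + x)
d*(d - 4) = d^2 - 4*d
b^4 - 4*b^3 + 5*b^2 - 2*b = b*(b - 2)*(b - 1)^2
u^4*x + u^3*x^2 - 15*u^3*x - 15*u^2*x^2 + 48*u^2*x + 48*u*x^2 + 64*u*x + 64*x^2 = (u - 8)^2*(u + x)*(u*x + x)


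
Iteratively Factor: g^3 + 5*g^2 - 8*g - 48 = (g + 4)*(g^2 + g - 12) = (g - 3)*(g + 4)*(g + 4)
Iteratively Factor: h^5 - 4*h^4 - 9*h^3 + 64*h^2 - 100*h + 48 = (h - 2)*(h^4 - 2*h^3 - 13*h^2 + 38*h - 24) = (h - 2)*(h - 1)*(h^3 - h^2 - 14*h + 24) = (h - 2)*(h - 1)*(h + 4)*(h^2 - 5*h + 6) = (h - 2)^2*(h - 1)*(h + 4)*(h - 3)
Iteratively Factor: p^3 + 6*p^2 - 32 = (p - 2)*(p^2 + 8*p + 16) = (p - 2)*(p + 4)*(p + 4)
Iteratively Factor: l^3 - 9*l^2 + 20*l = (l - 4)*(l^2 - 5*l) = l*(l - 4)*(l - 5)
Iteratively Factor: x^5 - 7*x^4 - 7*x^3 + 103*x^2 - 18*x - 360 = (x + 2)*(x^4 - 9*x^3 + 11*x^2 + 81*x - 180) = (x - 3)*(x + 2)*(x^3 - 6*x^2 - 7*x + 60) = (x - 5)*(x - 3)*(x + 2)*(x^2 - x - 12) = (x - 5)*(x - 3)*(x + 2)*(x + 3)*(x - 4)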